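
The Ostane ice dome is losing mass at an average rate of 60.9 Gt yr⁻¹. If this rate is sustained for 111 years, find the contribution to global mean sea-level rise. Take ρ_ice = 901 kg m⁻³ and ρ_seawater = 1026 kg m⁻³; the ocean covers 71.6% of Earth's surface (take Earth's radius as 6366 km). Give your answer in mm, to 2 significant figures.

Total mass lost = 60.9 Gt/yr × 111 yr = 6760 Gt = 6.760×10^15 kg.
ρ_w = 1026 kg m⁻³, so water volume = 6.760×10^15 / 1026 = 6.589×10^12 m³.
Δh = 6.589×10^12 / 3.65×10^14 = 0.0181 m = 18 mm.

≈ 18 mm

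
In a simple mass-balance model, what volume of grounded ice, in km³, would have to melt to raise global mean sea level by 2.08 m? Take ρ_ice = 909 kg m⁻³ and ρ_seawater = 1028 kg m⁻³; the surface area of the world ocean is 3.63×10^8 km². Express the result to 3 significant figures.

Required water volume = Δh × A = 2.08 m × 3.63×10^14 m² = 7.550×10^14 m³ = 7.550×10^5 km³.
Ice volume = water volume × ρ_w/ρ_ice = 7.550×10^5 × 1028/909 = 8.54×10^5 km³.

≈ 8.54×10^5 km³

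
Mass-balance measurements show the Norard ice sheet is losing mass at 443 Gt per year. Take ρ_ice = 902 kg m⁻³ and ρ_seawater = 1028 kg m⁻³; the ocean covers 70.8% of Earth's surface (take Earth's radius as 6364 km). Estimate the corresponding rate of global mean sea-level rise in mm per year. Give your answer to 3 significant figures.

ρ_w = 1028 kg m⁻³. Annual water volume added = 443 Gt / ρ_w = 4.430×10^14 kg / 1028 kg m⁻³ = 4.309×10^11 m³.
Δh per year = 4.309×10^11 / 3.60×10^14 = 1.20×10^-3 m = 1.20 mm.

≈ 1.20 mm/yr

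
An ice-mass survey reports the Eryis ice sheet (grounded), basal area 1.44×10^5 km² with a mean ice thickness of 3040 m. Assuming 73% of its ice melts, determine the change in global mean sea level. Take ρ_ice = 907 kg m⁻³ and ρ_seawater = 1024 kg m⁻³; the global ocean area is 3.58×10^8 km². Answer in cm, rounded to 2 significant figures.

≈ 79 cm

Eryis: ice volume = 1.44×10^5 km² × 3040 m = 4.378×10^5 km³; 0.73 × 4.378×10^5 × (907/1024) = 2.831×10^5 km³ of water.
Spread over 3.58×10^14 m² of ocean, Δh = 2.831×10^14 / 3.58×10^14 = 0.791 m = 79 cm.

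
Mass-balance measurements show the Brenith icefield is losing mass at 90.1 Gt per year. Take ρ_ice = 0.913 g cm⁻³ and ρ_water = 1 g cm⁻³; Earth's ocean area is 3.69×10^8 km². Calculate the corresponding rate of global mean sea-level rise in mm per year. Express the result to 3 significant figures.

ρ_w = 1 g cm⁻³ = 1000 kg m⁻³. Annual water volume added = 90.1 Gt / ρ_w = 9.010×10^13 kg / 1000 kg m⁻³ = 9.010×10^10 m³.
Δh per year = 9.010×10^10 / 3.69×10^14 = 2.44×10^-4 m = 0.244 mm.

≈ 0.244 mm/yr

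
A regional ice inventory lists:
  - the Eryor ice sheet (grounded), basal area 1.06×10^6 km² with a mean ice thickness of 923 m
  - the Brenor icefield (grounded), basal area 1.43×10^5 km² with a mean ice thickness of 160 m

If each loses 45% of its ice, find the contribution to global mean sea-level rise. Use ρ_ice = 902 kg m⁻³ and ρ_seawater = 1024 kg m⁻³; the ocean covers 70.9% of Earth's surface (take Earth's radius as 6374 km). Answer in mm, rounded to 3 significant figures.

Eryor: ice volume = 1.06×10^6 km² × 923 m = 9.784×10^5 km³; 0.45 × 9.784×10^5 × (902/1024) = 3.878×10^5 km³ of water.
Brenor: ice volume = 1.43×10^5 km² × 160 m = 2.288×10^4 km³; 0.45 × 2.288×10^4 × (902/1024) = 9069 km³ of water.
Total added water ≈ 3.969×10^14 m³ over 3.62×10^14 m² → Δh = 1.10 m = 1100 mm.

≈ 1100 mm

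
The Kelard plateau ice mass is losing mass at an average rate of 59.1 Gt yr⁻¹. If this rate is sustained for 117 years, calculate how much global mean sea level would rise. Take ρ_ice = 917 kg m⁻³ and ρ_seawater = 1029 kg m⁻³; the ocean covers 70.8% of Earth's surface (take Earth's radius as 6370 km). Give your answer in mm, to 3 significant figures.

Total mass lost = 59.1 Gt/yr × 117 yr = 6915 Gt = 6.915×10^15 kg.
ρ_w = 1029 kg m⁻³, so water volume = 6.915×10^15 / 1029 = 6.720×10^12 m³.
Δh = 6.720×10^12 / 3.61×10^14 = 0.0186 m = 18.6 mm.

≈ 18.6 mm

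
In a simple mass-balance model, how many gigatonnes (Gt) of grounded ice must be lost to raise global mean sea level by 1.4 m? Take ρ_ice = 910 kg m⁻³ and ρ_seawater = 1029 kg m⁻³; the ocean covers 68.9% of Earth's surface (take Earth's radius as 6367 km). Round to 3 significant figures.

≈ 5.06×10^5 Gt

Required water volume = Δh × A = 1.4 m × 3.51×10^14 m² = 4.914×10^14 m³.
ρ_w = 1029 kg m⁻³, so the mass of water = 4.914×10^14 m³ × 1029 kg m⁻³ = 5.056×10^17 kg = 5.06×10^5 Gt (and the same mass of ice, by conservation).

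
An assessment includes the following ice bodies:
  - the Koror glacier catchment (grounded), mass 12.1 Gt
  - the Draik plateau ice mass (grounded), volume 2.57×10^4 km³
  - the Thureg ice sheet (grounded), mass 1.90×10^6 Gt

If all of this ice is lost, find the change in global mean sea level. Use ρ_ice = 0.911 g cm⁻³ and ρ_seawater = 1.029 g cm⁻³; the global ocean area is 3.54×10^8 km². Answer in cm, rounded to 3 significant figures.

≈ 528 cm

Koror: 12.1 Gt = 1.210×10^13 kg; dividing by ρ_w = 1.029 g cm⁻³ = 1029 kg m⁻³ gives 1.176×10^10 m³ of water.
Draik: 2.57×10^4 km³ × (911/1029) = 2.275×10^4 km³ of water.
Thureg: 1.90×10^6 Gt = 1.900×10^18 kg; dividing by ρ_w = 1029 kg m⁻³ gives 1.846×10^15 m³ of water.
Total added water ≈ 1.869×10^15 m³ over 3.54×10^14 m² → Δh = 5.28 m = 528 cm.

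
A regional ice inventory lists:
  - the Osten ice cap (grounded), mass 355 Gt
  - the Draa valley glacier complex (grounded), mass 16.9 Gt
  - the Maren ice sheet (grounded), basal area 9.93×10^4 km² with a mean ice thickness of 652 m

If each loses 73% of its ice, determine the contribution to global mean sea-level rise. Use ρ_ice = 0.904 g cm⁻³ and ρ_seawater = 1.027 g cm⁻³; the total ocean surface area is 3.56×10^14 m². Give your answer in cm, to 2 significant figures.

≈ 12 cm

Osten: 0.73 × 355 Gt = 2.591×10^14 kg; dividing by ρ_w = 1.027 g cm⁻³ = 1027 kg m⁻³ gives 2.523×10^11 m³ of water.
Draa: 0.73 × 16.9 Gt = 1.234×10^13 kg; dividing by ρ_w = 1027 kg m⁻³ gives 1.201×10^10 m³ of water.
Maren: ice volume = 9.93×10^4 km² × 652 m = 6.474×10^4 km³; 0.73 × 6.474×10^4 × (904/1027) = 4.160×10^4 km³ of water.
Total added water ≈ 4.187×10^13 m³ over 3.56×10^14 m² → Δh = 0.118 m = 12 cm.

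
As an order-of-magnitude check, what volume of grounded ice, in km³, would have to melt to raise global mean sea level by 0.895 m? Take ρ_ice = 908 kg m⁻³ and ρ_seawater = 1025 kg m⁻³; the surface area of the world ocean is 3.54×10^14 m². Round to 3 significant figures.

Required water volume = Δh × A = 0.895 m × 3.54×10^14 m² = 3.168×10^14 m³ = 3.168×10^5 km³.
Ice volume = water volume × ρ_w/ρ_ice = 3.168×10^5 × 1025/908 = 3.58×10^5 km³.

≈ 3.58×10^5 km³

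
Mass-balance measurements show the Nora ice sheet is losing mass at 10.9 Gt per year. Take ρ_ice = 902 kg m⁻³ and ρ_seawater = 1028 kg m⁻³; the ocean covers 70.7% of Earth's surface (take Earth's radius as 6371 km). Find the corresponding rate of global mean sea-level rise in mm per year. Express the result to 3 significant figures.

ρ_w = 1028 kg m⁻³. Annual water volume added = 10.9 Gt / ρ_w = 1.090×10^13 kg / 1028 kg m⁻³ = 1.060×10^10 m³.
Δh per year = 1.060×10^10 / 3.61×10^14 = 2.94×10^-5 m = 0.0294 mm.

≈ 0.0294 mm/yr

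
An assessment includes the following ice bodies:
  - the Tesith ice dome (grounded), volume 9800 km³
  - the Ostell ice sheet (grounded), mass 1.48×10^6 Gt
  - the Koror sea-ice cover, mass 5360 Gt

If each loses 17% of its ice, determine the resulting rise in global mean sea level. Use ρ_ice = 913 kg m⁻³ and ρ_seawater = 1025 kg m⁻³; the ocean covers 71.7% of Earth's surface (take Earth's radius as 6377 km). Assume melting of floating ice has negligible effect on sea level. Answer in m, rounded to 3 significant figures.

Tesith: 0.17 × 9800 km³ × (913/1025) = 1484 km³ of water.
Ostell: 0.17 × 1.48×10^6 Gt = 2.516×10^17 kg; dividing by ρ_w = 1025 kg m⁻³ gives 2.455×10^14 m³ of water.
The Koror sea-ice cover is floating and already displaces its own weight of water, so its melt adds essentially nothing to sea level.
Total added water ≈ 2.469×10^14 m³ over 3.66×10^14 m² → Δh = 0.674 m.

≈ 0.674 m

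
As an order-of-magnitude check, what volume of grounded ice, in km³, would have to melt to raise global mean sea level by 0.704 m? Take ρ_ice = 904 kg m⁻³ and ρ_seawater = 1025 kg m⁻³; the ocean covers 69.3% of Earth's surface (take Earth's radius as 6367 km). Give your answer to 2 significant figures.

Required water volume = Δh × A = 0.704 m × 3.53×10^14 m² = 2.485×10^14 m³ = 2.485×10^5 km³.
Ice volume = water volume × ρ_w/ρ_ice = 2.485×10^5 × 1025/904 = 2.8×10^5 km³.

≈ 2.8×10^5 km³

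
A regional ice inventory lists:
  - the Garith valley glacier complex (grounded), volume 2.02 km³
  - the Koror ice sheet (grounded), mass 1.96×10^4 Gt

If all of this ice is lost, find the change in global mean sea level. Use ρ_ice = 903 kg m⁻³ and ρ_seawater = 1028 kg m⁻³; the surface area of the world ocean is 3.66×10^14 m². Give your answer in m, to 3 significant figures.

Garith: 2.02 km³ × (903/1028) = 1.774 km³ of water.
Koror: 1.96×10^4 Gt = 1.960×10^16 kg; dividing by ρ_w = 1028 kg m⁻³ gives 1.907×10^13 m³ of water.
Total added water ≈ 1.907×10^13 m³ over 3.66×10^14 m² → Δh = 0.0521 m.

≈ 0.0521 m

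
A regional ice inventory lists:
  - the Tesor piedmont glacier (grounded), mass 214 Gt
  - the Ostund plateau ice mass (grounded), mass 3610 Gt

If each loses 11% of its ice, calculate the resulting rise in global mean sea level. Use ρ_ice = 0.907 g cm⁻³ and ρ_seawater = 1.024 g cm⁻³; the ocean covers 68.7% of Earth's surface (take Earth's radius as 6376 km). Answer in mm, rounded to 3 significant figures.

Tesor: 0.11 × 214 Gt = 2.354×10^13 kg; dividing by ρ_w = 1.024 g cm⁻³ = 1024 kg m⁻³ gives 2.299×10^10 m³ of water.
Ostund: 0.11 × 3610 Gt = 3.971×10^14 kg; dividing by ρ_w = 1024 kg m⁻³ gives 3.878×10^11 m³ of water.
Total added water ≈ 4.108×10^11 m³ over 3.51×10^14 m² → Δh = 1.17×10^-3 m = 1.17 mm.

≈ 1.17 mm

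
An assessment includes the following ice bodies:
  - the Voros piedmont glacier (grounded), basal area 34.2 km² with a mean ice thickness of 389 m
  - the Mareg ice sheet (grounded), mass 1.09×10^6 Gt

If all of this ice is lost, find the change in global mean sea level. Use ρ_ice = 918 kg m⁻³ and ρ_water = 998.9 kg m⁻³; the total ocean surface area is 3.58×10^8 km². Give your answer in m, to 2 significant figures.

Voros: ice volume = 34.2 km² × 389 m = 13.30 km³; 13.30 × (918/998.9) = 12.23 km³ of water.
Mareg: 1.09×10^6 Gt = 1.090×10^18 kg; dividing by ρ_w = 998.9 kg m⁻³ gives 1.091×10^15 m³ of water.
Total added water ≈ 1.091×10^15 m³ over 3.58×10^14 m² → Δh = 3.05 m.

≈ 3.0 m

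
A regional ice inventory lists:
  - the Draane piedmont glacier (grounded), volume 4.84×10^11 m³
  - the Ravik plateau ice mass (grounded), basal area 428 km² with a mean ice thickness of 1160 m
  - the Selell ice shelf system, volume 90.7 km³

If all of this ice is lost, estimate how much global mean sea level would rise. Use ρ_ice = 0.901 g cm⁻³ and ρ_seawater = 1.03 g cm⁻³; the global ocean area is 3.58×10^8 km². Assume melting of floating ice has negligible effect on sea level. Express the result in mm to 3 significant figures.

≈ 2.40 mm

Draane: 4.84×10^11 m³ × (901/1030) = 4.234×10^11 m³ of water.
Ravik: ice volume = 428 km² × 1160 m = 496.5 km³; 496.5 × (901/1030) = 434.3 km³ of water.
The Selell ice shelf system is floating and already displaces its own weight of water, so its melt adds essentially nothing to sea level.
Total added water ≈ 8.577×10^11 m³ over 3.58×10^14 m² → Δh = 2.40×10^-3 m = 2.40 mm.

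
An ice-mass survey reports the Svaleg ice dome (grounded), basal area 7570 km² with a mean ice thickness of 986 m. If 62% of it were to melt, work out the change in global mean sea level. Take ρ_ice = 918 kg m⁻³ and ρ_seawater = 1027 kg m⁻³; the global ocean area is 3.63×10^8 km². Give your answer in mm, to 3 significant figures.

Svaleg: ice volume = 7570 km² × 986 m = 7464 km³; 0.62 × 7464 × (918/1027) = 4137 km³ of water.
Spread over 3.63×10^14 m² of ocean, Δh = 4.137×10^12 / 3.63×10^14 = 0.0114 m = 11.4 mm.

≈ 11.4 mm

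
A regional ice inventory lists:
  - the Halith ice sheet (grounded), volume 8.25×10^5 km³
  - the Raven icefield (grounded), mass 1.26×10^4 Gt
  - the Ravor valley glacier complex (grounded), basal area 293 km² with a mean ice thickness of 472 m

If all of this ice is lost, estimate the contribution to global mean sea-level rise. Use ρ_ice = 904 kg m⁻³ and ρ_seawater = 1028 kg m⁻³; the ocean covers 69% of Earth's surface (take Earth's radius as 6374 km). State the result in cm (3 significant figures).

≈ 209 cm

Halith: 8.25×10^5 km³ × (904/1028) = 7.255×10^5 km³ of water.
Raven: 1.26×10^4 Gt = 1.260×10^16 kg; dividing by ρ_w = 1028 kg m⁻³ gives 1.226×10^13 m³ of water.
Ravor: ice volume = 293 km² × 472 m = 138.3 km³; 138.3 × (904/1028) = 121.6 km³ of water.
Total added water ≈ 7.379×10^14 m³ over 3.52×10^14 m² → Δh = 2.09 m = 209 cm.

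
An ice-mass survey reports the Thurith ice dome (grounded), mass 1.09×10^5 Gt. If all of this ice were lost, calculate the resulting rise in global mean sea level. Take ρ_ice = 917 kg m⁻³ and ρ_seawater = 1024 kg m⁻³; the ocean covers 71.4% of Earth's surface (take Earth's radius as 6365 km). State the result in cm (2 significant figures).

Thurith: 1.09×10^5 Gt = 1.090×10^17 kg; dividing by ρ_w = 1024 kg m⁻³ gives 1.064×10^14 m³ of water.
Spread over 3.64×10^14 m² of ocean, Δh = 1.064×10^14 / 3.64×10^14 = 0.293 m = 29 cm.

≈ 29 cm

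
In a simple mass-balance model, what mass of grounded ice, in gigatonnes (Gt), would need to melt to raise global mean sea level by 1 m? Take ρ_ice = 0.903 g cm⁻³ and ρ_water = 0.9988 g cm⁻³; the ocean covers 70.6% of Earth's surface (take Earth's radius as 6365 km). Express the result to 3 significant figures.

≈ 3.59×10^5 Gt

Required water volume = Δh × A = 1 m × 3.59×10^14 m² = 3.594×10^14 m³.
ρ_w = 0.9988 g cm⁻³ = 998.8 kg m⁻³, so the mass of water = 3.594×10^14 m³ × 998.8 kg m⁻³ = 3.590×10^17 kg = 3.59×10^5 Gt (and the same mass of ice, by conservation).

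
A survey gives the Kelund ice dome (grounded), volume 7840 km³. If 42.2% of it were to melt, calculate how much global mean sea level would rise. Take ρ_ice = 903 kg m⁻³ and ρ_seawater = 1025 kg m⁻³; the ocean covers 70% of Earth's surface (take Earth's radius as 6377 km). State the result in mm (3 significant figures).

≈ 8.15 mm

Kelund: 0.422 × 7840 km³ × (903/1025) = 2915 km³ of water.
Spread over 3.58×10^14 m² of ocean, Δh = 2.915×10^12 / 3.58×10^14 = 8.15×10^-3 m = 8.15 mm.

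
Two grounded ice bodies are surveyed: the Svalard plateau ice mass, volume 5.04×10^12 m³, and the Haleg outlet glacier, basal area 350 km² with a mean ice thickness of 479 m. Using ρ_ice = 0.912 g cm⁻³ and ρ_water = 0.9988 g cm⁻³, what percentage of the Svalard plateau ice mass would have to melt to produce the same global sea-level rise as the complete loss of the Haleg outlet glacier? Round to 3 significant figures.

≈ 3.33 %

Equal sea-level rise means equal mass of meltwater, i.e. equal mass of ice lost.
Ice mass of Haleg: 1.529×10^14 kg; ice mass of Svalard: 4.596×10^15 kg.
Fraction required = 1.529×10^14 / 4.596×10^15 = 0.0333 → 3.33 %.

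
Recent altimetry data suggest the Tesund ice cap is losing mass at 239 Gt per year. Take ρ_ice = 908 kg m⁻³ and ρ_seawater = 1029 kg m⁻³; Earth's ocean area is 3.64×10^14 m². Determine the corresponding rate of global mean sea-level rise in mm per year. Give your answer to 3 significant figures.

≈ 0.638 mm/yr

ρ_w = 1029 kg m⁻³. Annual water volume added = 239 Gt / ρ_w = 2.390×10^14 kg / 1029 kg m⁻³ = 2.323×10^11 m³.
Δh per year = 2.323×10^11 / 3.64×10^14 = 6.38×10^-4 m = 0.638 mm.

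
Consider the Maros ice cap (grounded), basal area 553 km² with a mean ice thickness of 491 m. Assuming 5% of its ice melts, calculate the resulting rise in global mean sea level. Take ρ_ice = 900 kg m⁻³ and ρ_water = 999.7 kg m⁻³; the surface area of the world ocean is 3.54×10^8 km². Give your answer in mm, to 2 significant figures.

Maros: ice volume = 553 km² × 491 m = 271.5 km³; 0.05 × 271.5 × (900/999.7) = 12.22 km³ of water.
Spread over 3.54×10^14 m² of ocean, Δh = 1.222×10^10 / 3.54×10^14 = 3.45×10^-5 m = 0.035 mm.

≈ 0.035 mm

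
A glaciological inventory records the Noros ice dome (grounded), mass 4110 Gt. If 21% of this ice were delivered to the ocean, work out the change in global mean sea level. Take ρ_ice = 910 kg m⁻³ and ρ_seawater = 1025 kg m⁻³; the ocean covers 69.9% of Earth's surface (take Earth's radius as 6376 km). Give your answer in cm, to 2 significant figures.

Noros: 0.21 × 4110 Gt = 8.631×10^14 kg; dividing by ρ_w = 1025 kg m⁻³ gives 8.420×10^11 m³ of water.
Spread over 3.57×10^14 m² of ocean, Δh = 8.420×10^11 / 3.57×10^14 = 2.36×10^-3 m = 0.24 cm.

≈ 0.24 cm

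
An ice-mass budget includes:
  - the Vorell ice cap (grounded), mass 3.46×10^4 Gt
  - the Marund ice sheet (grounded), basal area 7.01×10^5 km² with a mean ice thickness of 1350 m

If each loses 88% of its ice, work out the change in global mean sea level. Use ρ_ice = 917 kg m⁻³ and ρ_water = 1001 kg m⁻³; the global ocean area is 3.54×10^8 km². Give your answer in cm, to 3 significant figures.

≈ 224 cm

Vorell: 0.88 × 3.46×10^4 Gt = 3.045×10^16 kg; dividing by ρ_w = 1001 kg m⁻³ gives 3.042×10^13 m³ of water.
Marund: ice volume = 7.01×10^5 km² × 1350 m = 9.464×10^5 km³; 0.88 × 9.464×10^5 × (917/1001) = 7.629×10^5 km³ of water.
Total added water ≈ 7.933×10^14 m³ over 3.54×10^14 m² → Δh = 2.24 m = 224 cm.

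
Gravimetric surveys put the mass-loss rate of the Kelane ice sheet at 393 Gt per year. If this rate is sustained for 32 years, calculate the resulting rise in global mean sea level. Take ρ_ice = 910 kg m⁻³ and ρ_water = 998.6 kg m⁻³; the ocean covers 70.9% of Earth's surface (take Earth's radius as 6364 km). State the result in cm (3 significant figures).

Total mass lost = 393 Gt/yr × 32 yr = 1.258×10^4 Gt = 1.258×10^16 kg.
ρ_w = 998.6 kg m⁻³, so water volume = 1.258×10^16 / 998.6 = 1.259×10^13 m³.
Δh = 1.259×10^13 / 3.61×10^14 = 0.0349 m = 3.49 cm.

≈ 3.49 cm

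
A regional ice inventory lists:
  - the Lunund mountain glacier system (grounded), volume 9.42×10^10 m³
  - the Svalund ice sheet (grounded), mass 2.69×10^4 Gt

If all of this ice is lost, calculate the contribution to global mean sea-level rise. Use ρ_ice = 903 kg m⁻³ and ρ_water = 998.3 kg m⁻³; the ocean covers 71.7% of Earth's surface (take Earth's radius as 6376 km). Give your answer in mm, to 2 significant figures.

Lunund: 9.42×10^10 m³ × (903/998.3) = 8.521×10^10 m³ of water.
Svalund: 2.69×10^4 Gt = 2.690×10^16 kg; dividing by ρ_w = 998.3 kg m⁻³ gives 2.695×10^13 m³ of water.
Total added water ≈ 2.703×10^13 m³ over 3.66×10^14 m² → Δh = 0.0738 m = 74 mm.

≈ 74 mm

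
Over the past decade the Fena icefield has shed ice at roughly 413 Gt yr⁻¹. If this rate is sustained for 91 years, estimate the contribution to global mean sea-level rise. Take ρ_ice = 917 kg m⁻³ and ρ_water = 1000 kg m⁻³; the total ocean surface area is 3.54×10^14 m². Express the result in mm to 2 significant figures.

Total mass lost = 413 Gt/yr × 91 yr = 3.758×10^4 Gt = 3.758×10^16 kg.
ρ_w = 1000 kg m⁻³, so water volume = 3.758×10^16 / 1000 = 3.758×10^13 m³.
Δh = 3.758×10^13 / 3.54×10^14 = 0.106 m = 110 mm.

≈ 110 mm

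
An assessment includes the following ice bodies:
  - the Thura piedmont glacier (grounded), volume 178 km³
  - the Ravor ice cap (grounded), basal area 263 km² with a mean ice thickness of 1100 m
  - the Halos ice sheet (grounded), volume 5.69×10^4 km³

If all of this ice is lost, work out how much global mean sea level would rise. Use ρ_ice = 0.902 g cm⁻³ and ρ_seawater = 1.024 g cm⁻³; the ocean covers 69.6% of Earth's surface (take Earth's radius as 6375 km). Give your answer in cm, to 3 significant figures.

≈ 14.2 cm

Thura: 178 km³ × (902/1024) = 156.8 km³ of water.
Ravor: ice volume = 263 km² × 1100 m = 289.3 km³; 289.3 × (902/1024) = 254.8 km³ of water.
Halos: 5.69×10^4 km³ × (902/1024) = 5.012×10^4 km³ of water.
Total added water ≈ 5.053×10^13 m³ over 3.55×10^14 m² → Δh = 0.142 m = 14.2 cm.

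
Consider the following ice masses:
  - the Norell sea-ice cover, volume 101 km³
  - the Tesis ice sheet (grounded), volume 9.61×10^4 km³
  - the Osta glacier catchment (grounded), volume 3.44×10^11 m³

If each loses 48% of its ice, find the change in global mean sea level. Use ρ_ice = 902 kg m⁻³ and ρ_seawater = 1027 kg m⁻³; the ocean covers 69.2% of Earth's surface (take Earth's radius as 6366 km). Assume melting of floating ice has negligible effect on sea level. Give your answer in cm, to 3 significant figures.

The Norell sea-ice cover is floating and already displaces its own weight of water, so its melt adds essentially nothing to sea level.
Tesis: 0.48 × 9.61×10^4 km³ × (902/1027) = 4.051×10^4 km³ of water.
Osta: 0.48 × 3.44×10^11 m³ × (902/1027) = 1.450×10^11 m³ of water.
Total added water ≈ 4.066×10^13 m³ over 3.52×10^14 m² → Δh = 0.115 m = 11.5 cm.

≈ 11.5 cm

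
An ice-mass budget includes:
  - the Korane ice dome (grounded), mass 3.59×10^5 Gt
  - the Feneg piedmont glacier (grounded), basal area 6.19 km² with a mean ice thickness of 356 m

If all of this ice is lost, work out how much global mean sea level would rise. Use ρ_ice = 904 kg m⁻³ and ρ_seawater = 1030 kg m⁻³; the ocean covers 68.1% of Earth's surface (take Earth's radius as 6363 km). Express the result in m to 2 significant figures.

≈ 1.0 m

Korane: 3.59×10^5 Gt = 3.590×10^17 kg; dividing by ρ_w = 1030 kg m⁻³ gives 3.485×10^14 m³ of water.
Feneg: ice volume = 6.19 km² × 356 m = 2.204 km³; 2.204 × (904/1030) = 1.934 km³ of water.
Total added water ≈ 3.485×10^14 m³ over 3.46×10^14 m² → Δh = 1.01 m.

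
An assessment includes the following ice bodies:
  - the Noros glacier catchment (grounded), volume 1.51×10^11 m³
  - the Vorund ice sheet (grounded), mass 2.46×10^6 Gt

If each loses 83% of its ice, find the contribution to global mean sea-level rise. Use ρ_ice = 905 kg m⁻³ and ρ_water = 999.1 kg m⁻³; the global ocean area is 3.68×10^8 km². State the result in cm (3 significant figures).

Noros: 0.83 × 1.51×10^11 m³ × (905/999.1) = 1.135×10^11 m³ of water.
Vorund: 0.83 × 2.46×10^6 Gt = 2.042×10^18 kg; dividing by ρ_w = 999.1 kg m⁻³ gives 2.044×10^15 m³ of water.
Total added water ≈ 2.044×10^15 m³ over 3.68×10^14 m² → Δh = 5.55 m = 555 cm.

≈ 555 cm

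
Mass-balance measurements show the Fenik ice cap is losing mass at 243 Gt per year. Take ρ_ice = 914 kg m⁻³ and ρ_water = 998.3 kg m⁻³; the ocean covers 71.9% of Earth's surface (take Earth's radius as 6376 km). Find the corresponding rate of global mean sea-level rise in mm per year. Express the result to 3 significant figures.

≈ 0.663 mm/yr

ρ_w = 998.3 kg m⁻³. Annual water volume added = 243 Gt / ρ_w = 2.430×10^14 kg / 998.3 kg m⁻³ = 2.434×10^11 m³.
Δh per year = 2.434×10^11 / 3.67×10^14 = 6.63×10^-4 m = 0.663 mm.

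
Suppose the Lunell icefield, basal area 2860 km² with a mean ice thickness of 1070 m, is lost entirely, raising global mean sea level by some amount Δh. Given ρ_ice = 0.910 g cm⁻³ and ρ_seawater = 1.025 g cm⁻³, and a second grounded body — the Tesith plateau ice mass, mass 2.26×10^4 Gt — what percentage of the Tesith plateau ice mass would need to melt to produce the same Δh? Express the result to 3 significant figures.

Equal sea-level rise means equal mass of meltwater, i.e. equal mass of ice lost.
Ice mass of Lunell: 2.785×10^15 kg; ice mass of Tesith: 2.260×10^16 kg.
Fraction required = 2.785×10^15 / 2.260×10^16 = 0.123 → 12.3 %.

≈ 12.3 %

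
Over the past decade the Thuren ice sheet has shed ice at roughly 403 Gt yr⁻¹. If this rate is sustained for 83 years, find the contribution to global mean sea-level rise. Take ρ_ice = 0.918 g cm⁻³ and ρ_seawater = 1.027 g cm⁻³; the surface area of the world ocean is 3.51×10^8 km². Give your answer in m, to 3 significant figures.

≈ 0.0928 m

Total mass lost = 403 Gt/yr × 83 yr = 3.345×10^4 Gt = 3.345×10^16 kg.
ρ_w = 1.027 g cm⁻³ = 1027 kg m⁻³, so water volume = 3.345×10^16 / 1027 = 3.257×10^13 m³.
Δh = 3.257×10^13 / 3.51×10^14 = 0.0928 m.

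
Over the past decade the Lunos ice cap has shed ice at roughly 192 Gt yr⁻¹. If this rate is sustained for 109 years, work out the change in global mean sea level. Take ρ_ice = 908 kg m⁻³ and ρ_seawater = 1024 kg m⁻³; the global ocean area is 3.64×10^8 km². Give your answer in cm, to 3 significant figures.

Total mass lost = 192 Gt/yr × 109 yr = 2.093×10^4 Gt = 2.093×10^16 kg.
ρ_w = 1024 kg m⁻³, so water volume = 2.093×10^16 / 1024 = 2.044×10^13 m³.
Δh = 2.044×10^13 / 3.64×10^14 = 0.0561 m = 5.61 cm.

≈ 5.61 cm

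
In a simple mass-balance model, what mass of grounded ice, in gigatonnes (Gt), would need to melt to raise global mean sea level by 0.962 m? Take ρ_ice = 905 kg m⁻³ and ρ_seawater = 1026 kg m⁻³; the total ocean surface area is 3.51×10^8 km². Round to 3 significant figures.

Required water volume = Δh × A = 0.962 m × 3.51×10^14 m² = 3.377×10^14 m³.
ρ_w = 1026 kg m⁻³, so the mass of water = 3.377×10^14 m³ × 1026 kg m⁻³ = 3.464×10^17 kg = 3.46×10^5 Gt (and the same mass of ice, by conservation).

≈ 3.46×10^5 Gt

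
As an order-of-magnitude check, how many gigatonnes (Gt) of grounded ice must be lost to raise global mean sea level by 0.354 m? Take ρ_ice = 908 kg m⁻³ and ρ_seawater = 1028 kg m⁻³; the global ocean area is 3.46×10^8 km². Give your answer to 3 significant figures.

Required water volume = Δh × A = 0.354 m × 3.46×10^14 m² = 1.225×10^14 m³.
ρ_w = 1028 kg m⁻³, so the mass of water = 1.225×10^14 m³ × 1028 kg m⁻³ = 1.259×10^17 kg = 1.26×10^5 Gt (and the same mass of ice, by conservation).

≈ 1.26×10^5 Gt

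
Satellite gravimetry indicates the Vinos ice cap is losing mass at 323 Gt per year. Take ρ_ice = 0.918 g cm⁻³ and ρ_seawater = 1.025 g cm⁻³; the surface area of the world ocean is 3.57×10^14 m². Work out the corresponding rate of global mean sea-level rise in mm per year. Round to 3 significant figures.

ρ_w = 1.025 g cm⁻³ = 1025 kg m⁻³. Annual water volume added = 323 Gt / ρ_w = 3.230×10^14 kg / 1025 kg m⁻³ = 3.151×10^11 m³.
Δh per year = 3.151×10^11 / 3.57×10^14 = 8.83×10^-4 m = 0.883 mm.

≈ 0.883 mm/yr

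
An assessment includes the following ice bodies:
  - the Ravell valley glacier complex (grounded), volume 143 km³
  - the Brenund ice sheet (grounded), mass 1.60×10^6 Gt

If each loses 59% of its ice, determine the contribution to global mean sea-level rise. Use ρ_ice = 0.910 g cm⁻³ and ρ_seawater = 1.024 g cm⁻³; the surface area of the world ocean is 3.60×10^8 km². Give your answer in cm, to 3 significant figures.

Ravell: 0.59 × 143 km³ × (910/1024) = 74.98 km³ of water.
Brenund: 0.59 × 1.60×10^6 Gt = 9.440×10^17 kg; dividing by ρ_w = 1.024 g cm⁻³ = 1024 kg m⁻³ gives 9.219×10^14 m³ of water.
Total added water ≈ 9.219×10^14 m³ over 3.60×10^14 m² → Δh = 2.56 m = 256 cm.

≈ 256 cm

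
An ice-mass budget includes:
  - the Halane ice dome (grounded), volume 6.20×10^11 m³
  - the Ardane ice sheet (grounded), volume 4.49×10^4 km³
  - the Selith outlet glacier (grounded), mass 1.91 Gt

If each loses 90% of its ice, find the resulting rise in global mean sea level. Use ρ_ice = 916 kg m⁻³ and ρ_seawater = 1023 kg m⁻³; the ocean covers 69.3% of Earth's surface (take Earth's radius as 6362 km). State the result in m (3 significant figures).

Halane: 0.9 × 6.20×10^11 m³ × (916/1023) = 4.996×10^11 m³ of water.
Ardane: 0.9 × 4.49×10^4 km³ × (916/1023) = 3.618×10^4 km³ of water.
Selith: 0.9 × 1.91 Gt = 1.719×10^12 kg; dividing by ρ_w = 1023 kg m⁻³ gives 1.680×10^9 m³ of water.
Total added water ≈ 3.668×10^13 m³ over 3.52×10^14 m² → Δh = 0.104 m.

≈ 0.104 m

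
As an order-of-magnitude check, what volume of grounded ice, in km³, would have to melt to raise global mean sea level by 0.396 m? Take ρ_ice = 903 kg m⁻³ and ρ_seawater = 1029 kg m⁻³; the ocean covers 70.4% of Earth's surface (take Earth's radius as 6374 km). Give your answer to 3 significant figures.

≈ 1.62×10^5 km³

Required water volume = Δh × A = 0.396 m × 3.59×10^14 m² = 1.423×10^14 m³ = 1.423×10^5 km³.
Ice volume = water volume × ρ_w/ρ_ice = 1.423×10^5 × 1029/903 = 1.62×10^5 km³.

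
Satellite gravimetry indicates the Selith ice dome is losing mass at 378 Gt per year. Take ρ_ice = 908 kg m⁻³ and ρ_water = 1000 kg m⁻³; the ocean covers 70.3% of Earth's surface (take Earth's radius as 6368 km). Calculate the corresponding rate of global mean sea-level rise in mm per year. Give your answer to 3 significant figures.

ρ_w = 1000 kg m⁻³. Annual water volume added = 378 Gt / ρ_w = 3.780×10^14 kg / 1000 kg m⁻³ = 3.780×10^11 m³.
Δh per year = 3.780×10^11 / 3.58×10^14 = 1.06×10^-3 m = 1.06 mm.

≈ 1.06 mm/yr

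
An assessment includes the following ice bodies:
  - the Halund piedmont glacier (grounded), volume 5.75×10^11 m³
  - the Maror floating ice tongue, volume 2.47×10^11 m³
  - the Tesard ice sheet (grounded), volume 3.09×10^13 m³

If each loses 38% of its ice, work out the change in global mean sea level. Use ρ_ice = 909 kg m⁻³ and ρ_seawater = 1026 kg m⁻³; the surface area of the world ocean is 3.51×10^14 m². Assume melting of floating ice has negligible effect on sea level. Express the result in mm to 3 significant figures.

Halund: 0.38 × 5.75×10^11 m³ × (909/1026) = 1.936×10^11 m³ of water.
The Maror floating ice tongue is floating and already displaces its own weight of water, so its melt adds essentially nothing to sea level.
Tesard: 0.38 × 3.09×10^13 m³ × (909/1026) = 1.040×10^13 m³ of water.
Total added water ≈ 1.060×10^13 m³ over 3.51×10^14 m² → Δh = 0.0302 m = 30.2 mm.

≈ 30.2 mm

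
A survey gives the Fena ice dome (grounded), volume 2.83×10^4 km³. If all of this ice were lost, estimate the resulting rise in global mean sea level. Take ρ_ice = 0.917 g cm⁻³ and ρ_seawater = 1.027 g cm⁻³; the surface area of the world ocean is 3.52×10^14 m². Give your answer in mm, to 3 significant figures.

≈ 71.8 mm

Fena: 2.83×10^4 km³ × (917/1027) = 2.527×10^4 km³ of water.
Spread over 3.52×10^14 m² of ocean, Δh = 2.527×10^13 / 3.52×10^14 = 0.0718 m = 71.8 mm.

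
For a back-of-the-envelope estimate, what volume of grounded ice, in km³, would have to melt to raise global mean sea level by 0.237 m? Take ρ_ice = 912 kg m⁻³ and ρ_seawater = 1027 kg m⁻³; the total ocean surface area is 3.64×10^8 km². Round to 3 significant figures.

Required water volume = Δh × A = 0.237 m × 3.64×10^14 m² = 8.627×10^13 m³ = 8.627×10^4 km³.
Ice volume = water volume × ρ_w/ρ_ice = 8.627×10^4 × 1027/912 = 9.71×10^4 km³.

≈ 9.71×10^4 km³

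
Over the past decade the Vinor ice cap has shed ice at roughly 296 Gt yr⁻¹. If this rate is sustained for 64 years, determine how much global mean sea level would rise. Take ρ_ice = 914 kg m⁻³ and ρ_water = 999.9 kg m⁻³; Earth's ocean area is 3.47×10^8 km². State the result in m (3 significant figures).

Total mass lost = 296 Gt/yr × 64 yr = 1.894×10^4 Gt = 1.894×10^16 kg.
ρ_w = 999.9 kg m⁻³, so water volume = 1.894×10^16 / 999.9 = 1.895×10^13 m³.
Δh = 1.895×10^13 / 3.47×10^14 = 0.0546 m.

≈ 0.0546 m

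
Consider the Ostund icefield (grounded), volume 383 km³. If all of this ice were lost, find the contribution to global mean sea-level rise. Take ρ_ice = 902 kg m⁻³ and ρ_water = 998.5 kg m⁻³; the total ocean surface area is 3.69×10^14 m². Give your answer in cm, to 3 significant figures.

≈ 0.0938 cm

Ostund: 383 km³ × (902/998.5) = 346.0 km³ of water.
Spread over 3.69×10^14 m² of ocean, Δh = 3.460×10^11 / 3.69×10^14 = 9.38×10^-4 m = 0.0938 cm.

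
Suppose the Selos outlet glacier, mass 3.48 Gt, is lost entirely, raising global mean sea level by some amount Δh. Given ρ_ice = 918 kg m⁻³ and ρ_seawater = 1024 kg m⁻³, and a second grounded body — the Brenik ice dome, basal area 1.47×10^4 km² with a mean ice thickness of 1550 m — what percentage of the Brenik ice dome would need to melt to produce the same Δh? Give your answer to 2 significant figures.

≈ 0.017 %

Equal sea-level rise means equal mass of meltwater, i.e. equal mass of ice lost.
Ice mass of Selos: 3.480×10^12 kg; ice mass of Brenik: 2.092×10^16 kg.
Fraction required = 3.480×10^12 / 2.092×10^16 = 1.66×10^-4 → 0.017 %.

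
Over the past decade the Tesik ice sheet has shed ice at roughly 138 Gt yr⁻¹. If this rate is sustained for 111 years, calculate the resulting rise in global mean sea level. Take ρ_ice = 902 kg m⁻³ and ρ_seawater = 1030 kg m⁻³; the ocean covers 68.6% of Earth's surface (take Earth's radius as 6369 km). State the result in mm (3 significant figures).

≈ 42.5 mm

Total mass lost = 138 Gt/yr × 111 yr = 1.532×10^4 Gt = 1.532×10^16 kg.
ρ_w = 1030 kg m⁻³, so water volume = 1.532×10^16 / 1030 = 1.487×10^13 m³.
Δh = 1.487×10^13 / 3.50×10^14 = 0.0425 m = 42.5 mm.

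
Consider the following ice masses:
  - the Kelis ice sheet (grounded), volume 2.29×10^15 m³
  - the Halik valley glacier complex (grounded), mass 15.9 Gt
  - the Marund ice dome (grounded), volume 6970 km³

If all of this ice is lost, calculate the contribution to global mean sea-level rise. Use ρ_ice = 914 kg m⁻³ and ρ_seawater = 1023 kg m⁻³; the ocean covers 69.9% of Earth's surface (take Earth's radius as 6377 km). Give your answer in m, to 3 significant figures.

Kelis: 2.29×10^15 m³ × (914/1023) = 2.046×10^15 m³ of water.
Halik: 15.9 Gt = 1.590×10^13 kg; dividing by ρ_w = 1023 kg m⁻³ gives 1.554×10^10 m³ of water.
Marund: 6970 km³ × (914/1023) = 6227 km³ of water.
Total added water ≈ 2.052×10^15 m³ over 3.57×10^14 m² → Δh = 5.75 m.

≈ 5.75 m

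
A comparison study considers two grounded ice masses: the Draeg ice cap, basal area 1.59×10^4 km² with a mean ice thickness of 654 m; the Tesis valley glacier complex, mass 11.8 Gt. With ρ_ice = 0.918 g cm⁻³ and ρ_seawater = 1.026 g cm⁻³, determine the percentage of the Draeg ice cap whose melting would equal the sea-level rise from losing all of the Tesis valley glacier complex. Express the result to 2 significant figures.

Equal sea-level rise means equal mass of meltwater, i.e. equal mass of ice lost.
Ice mass of Tesis: 1.180×10^13 kg; ice mass of Draeg: 9.546×10^15 kg.
Fraction required = 1.180×10^13 / 9.546×10^15 = 1.24×10^-3 → 0.12 %.

≈ 0.12 %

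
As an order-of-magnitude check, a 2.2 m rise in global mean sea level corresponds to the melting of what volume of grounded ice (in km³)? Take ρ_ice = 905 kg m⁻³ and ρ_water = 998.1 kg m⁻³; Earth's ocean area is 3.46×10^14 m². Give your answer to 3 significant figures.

≈ 8.40×10^5 km³

Required water volume = Δh × A = 2.2 m × 3.46×10^14 m² = 7.612×10^14 m³ = 7.612×10^5 km³.
Ice volume = water volume × ρ_w/ρ_ice = 7.612×10^5 × 998.1/905 = 8.40×10^5 km³.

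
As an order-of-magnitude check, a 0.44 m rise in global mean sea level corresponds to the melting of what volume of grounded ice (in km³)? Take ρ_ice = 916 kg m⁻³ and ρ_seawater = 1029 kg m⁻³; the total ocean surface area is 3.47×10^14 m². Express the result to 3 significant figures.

≈ 1.72×10^5 km³

Required water volume = Δh × A = 0.44 m × 3.47×10^14 m² = 1.527×10^14 m³ = 1.527×10^5 km³.
Ice volume = water volume × ρ_w/ρ_ice = 1.527×10^5 × 1029/916 = 1.72×10^5 km³.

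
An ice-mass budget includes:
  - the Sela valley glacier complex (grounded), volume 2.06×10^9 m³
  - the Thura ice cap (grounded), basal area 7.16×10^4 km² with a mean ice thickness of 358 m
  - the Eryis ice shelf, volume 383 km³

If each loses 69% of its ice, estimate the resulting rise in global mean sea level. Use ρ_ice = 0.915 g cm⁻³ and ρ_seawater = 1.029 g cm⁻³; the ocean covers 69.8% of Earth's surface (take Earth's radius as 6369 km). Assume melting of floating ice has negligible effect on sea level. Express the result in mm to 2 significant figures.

Sela: 0.69 × 2.06×10^9 m³ × (915/1029) = 1.264×10^9 m³ of water.
Thura: ice volume = 7.16×10^4 km² × 358 m = 2.563×10^4 km³; 0.69 × 2.563×10^4 × (915/1029) = 1.573×10^4 km³ of water.
The Eryis ice shelf is floating and already displaces its own weight of water, so its melt adds essentially nothing to sea level.
Total added water ≈ 1.573×10^13 m³ over 3.56×10^14 m² → Δh = 0.0442 m = 44 mm.

≈ 44 mm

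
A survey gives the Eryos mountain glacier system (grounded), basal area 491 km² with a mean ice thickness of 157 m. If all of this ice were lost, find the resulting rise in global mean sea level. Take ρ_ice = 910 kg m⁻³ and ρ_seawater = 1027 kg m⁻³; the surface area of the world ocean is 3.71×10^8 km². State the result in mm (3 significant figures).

≈ 0.184 mm

Eryos: ice volume = 491 km² × 157 m = 77.09 km³; 77.09 × (910/1027) = 68.30 km³ of water.
Spread over 3.71×10^14 m² of ocean, Δh = 6.830×10^10 / 3.71×10^14 = 1.84×10^-4 m = 0.184 mm.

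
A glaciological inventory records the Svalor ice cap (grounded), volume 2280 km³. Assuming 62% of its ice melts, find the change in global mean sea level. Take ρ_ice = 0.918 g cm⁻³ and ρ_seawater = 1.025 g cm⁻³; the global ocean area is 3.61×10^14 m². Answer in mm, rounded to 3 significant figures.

≈ 3.51 mm

Svalor: 0.62 × 2280 km³ × (918/1025) = 1266 km³ of water.
Spread over 3.61×10^14 m² of ocean, Δh = 1.266×10^12 / 3.61×10^14 = 3.51×10^-3 m = 3.51 mm.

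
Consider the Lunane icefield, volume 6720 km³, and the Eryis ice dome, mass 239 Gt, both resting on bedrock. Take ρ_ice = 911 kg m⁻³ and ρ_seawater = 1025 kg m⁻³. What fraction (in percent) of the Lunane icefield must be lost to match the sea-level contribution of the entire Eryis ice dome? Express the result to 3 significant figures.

≈ 3.90 %

Equal sea-level rise means equal mass of meltwater, i.e. equal mass of ice lost.
Ice mass of Eryis: 2.390×10^14 kg; ice mass of Lunane: 6.122×10^15 kg.
Fraction required = 2.390×10^14 / 6.122×10^15 = 0.0390 → 3.90 %.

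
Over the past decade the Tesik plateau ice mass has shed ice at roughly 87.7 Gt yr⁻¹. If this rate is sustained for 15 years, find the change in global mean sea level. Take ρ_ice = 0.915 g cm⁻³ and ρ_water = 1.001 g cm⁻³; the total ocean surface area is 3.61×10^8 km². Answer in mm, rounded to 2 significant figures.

≈ 3.6 mm

Total mass lost = 87.7 Gt/yr × 15 yr = 1316 Gt = 1.316×10^15 kg.
ρ_w = 1.001 g cm⁻³ = 1001 kg m⁻³, so water volume = 1.316×10^15 / 1001 = 1.314×10^12 m³.
Δh = 1.314×10^12 / 3.61×10^14 = 3.64×10^-3 m = 3.6 mm.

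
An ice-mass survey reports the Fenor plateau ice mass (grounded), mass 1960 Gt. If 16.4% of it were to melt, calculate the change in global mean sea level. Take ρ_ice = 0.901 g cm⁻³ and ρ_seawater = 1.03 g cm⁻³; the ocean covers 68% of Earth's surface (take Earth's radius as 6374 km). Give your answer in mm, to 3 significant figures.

≈ 0.899 mm

Fenor: 0.164 × 1960 Gt = 3.214×10^14 kg; dividing by ρ_w = 1.03 g cm⁻³ = 1030 kg m⁻³ gives 3.121×10^11 m³ of water.
Spread over 3.47×10^14 m² of ocean, Δh = 3.121×10^11 / 3.47×10^14 = 8.99×10^-4 m = 0.899 mm.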